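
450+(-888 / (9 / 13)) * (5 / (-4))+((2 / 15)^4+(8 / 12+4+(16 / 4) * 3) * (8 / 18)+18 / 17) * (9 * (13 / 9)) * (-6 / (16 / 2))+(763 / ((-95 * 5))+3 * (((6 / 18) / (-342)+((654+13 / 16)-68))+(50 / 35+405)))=3021154051873 / 610470000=4948.90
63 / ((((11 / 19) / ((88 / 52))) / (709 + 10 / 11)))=18694746 / 143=130732.49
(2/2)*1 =1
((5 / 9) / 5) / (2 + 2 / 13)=13 / 252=0.05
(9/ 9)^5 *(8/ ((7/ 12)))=96/ 7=13.71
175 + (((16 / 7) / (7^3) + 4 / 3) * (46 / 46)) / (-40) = 12602837 / 72030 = 174.97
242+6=248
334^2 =111556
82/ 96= 41/ 48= 0.85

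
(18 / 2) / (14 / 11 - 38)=-99 / 404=-0.25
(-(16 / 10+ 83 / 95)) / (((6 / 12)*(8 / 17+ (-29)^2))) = -1598 / 271795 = -0.01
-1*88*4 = -352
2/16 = 1/8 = 0.12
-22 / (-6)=11 / 3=3.67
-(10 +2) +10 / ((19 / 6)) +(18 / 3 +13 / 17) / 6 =-14951 / 1938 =-7.71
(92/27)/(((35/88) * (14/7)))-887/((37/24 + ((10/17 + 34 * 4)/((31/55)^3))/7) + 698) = 207147703815848/65007416358045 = 3.19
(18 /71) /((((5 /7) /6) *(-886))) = -378 /157265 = -0.00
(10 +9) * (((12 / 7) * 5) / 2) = 570 / 7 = 81.43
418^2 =174724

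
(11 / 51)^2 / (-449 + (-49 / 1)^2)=121 / 5077152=0.00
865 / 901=0.96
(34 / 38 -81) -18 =-1864 / 19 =-98.11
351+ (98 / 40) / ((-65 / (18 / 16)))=3649959 / 10400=350.96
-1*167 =-167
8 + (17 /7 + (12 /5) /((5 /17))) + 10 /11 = 37533 /1925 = 19.50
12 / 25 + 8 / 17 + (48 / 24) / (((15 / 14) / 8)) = 20252 / 1275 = 15.88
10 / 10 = 1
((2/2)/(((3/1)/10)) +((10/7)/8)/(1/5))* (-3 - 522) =-8875/4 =-2218.75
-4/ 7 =-0.57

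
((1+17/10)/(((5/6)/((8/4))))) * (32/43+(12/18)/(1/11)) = 56268/1075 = 52.34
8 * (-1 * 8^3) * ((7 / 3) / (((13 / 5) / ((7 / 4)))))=-6432.82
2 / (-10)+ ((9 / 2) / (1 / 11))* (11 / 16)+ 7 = 6533 / 160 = 40.83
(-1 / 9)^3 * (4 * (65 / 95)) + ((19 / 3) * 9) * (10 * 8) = 63160508 / 13851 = 4560.00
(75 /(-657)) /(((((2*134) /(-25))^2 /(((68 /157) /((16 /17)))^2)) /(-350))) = 228377734375 /3101722887552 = 0.07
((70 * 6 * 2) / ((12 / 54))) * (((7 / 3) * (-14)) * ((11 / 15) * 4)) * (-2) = 724416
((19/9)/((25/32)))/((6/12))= 1216/225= 5.40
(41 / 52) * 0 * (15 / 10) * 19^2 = 0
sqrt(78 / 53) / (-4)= -0.30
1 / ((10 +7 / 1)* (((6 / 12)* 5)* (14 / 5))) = 1 / 119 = 0.01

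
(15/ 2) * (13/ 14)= 195/ 28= 6.96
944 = 944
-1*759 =-759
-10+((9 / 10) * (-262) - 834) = -1079.80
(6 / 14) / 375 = 1 / 875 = 0.00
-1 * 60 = -60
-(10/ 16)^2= -25/ 64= -0.39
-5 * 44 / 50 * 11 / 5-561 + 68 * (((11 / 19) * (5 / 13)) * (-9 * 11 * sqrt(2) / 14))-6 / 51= -242589 / 425-185130 * sqrt(2) / 1729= -722.22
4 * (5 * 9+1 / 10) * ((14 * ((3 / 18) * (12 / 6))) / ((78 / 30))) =323.79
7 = 7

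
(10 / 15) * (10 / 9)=20 / 27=0.74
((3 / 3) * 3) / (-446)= -3 / 446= -0.01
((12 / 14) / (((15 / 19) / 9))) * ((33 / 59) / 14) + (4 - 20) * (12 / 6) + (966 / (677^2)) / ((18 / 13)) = -628224680764 / 19875437085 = -31.61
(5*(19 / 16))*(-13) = -1235 / 16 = -77.19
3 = 3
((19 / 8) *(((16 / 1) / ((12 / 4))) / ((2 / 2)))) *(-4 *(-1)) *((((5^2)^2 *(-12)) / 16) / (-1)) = 23750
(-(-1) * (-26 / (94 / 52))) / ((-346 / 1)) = 338 / 8131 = 0.04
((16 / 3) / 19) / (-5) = -16 / 285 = -0.06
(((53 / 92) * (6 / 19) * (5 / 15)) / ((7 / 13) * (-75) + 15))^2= 474721 / 83186096400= 0.00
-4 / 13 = -0.31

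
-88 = -88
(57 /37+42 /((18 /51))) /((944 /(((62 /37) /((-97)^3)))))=-34565 /147435021766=-0.00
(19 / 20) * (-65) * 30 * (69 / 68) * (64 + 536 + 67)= -170515215 / 136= -1253788.35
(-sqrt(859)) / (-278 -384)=sqrt(859) / 662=0.04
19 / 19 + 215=216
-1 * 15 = -15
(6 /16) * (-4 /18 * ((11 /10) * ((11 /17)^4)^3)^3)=-41144777789250865278081232758997200423491 /2373244131671867818081747224702518029570056972000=-0.00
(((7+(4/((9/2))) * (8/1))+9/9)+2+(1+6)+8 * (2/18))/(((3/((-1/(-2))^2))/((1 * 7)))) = 175/12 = 14.58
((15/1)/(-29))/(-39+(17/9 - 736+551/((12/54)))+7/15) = -1350/4454893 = -0.00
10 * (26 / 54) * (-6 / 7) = -260 / 63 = -4.13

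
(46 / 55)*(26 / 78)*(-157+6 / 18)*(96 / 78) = -69184 / 1287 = -53.76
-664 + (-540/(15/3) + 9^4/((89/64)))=351196/89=3946.02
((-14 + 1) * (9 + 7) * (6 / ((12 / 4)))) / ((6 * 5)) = -208 / 15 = -13.87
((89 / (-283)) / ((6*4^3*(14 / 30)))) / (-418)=445 / 105991424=0.00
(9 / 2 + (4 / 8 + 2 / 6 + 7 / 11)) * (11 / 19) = 3.46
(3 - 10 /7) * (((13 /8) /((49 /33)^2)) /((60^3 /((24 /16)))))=17303 /2151296000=0.00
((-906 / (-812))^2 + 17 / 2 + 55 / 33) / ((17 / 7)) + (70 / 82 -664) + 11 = -31879579499 / 49238868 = -647.45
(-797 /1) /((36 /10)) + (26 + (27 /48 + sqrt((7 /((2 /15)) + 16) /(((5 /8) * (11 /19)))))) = -28055 /144 + 2 * sqrt(143165) /55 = -181.07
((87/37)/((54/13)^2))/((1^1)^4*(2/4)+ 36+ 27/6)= 4901/1474524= 0.00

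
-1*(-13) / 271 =13 / 271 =0.05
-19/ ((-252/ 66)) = 209/ 42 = 4.98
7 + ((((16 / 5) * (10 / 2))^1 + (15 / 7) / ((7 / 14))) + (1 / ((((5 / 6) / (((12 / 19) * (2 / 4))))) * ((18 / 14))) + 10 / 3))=61673 / 1995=30.91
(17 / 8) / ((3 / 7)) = 119 / 24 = 4.96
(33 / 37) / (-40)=-33 / 1480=-0.02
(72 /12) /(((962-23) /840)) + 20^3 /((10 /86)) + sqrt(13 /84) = sqrt(273) /42 + 21536080 /313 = 68805.76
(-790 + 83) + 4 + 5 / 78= -54829 / 78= -702.94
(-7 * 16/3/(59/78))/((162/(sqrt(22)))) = -1456 * sqrt(22)/4779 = -1.43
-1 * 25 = -25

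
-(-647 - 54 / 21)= 4547 / 7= 649.57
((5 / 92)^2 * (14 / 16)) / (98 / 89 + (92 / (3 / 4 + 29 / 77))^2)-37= -25580446654152567 / 691363430326016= -37.00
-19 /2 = -9.50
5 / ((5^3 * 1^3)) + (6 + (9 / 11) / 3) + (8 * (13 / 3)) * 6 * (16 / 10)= 93256 / 275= 339.11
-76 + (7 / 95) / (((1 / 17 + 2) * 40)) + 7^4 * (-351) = -842827.00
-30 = -30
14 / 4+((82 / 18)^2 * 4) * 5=67807 / 162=418.56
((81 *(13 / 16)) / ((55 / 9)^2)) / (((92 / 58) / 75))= 7420491 / 89056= 83.32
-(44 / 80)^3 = -1331 / 8000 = -0.17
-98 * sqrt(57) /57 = -12.98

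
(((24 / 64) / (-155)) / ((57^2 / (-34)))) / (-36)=-17 / 24172560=-0.00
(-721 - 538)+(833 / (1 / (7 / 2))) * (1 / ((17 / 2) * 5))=-5952 / 5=-1190.40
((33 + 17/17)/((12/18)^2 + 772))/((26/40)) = 765/11297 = 0.07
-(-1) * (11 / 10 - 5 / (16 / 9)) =-137 / 80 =-1.71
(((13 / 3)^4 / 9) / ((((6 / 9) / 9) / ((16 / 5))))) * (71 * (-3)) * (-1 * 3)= 1081509.87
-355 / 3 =-118.33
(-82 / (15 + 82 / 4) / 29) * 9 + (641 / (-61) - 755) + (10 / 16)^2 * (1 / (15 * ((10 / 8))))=-4619255201 / 6028752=-766.20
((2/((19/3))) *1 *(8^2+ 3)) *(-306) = -123012/19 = -6474.32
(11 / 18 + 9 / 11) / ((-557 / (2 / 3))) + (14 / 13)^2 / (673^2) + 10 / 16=63140776362553 / 101302103763432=0.62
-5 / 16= -0.31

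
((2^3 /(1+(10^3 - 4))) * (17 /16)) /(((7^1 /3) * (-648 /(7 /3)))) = -17 /1292112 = -0.00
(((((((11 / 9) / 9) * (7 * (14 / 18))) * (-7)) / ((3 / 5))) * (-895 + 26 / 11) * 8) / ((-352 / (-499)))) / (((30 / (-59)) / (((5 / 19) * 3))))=-55086024665 / 406296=-135581.02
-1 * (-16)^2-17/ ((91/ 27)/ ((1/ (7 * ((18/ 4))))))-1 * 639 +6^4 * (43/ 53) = 5277235/ 33761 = 156.31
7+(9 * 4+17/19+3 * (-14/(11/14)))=-1998/209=-9.56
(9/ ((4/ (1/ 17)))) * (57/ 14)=513/ 952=0.54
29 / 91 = 0.32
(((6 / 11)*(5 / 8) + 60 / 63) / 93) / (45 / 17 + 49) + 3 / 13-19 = -18409120129 / 980827848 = -18.77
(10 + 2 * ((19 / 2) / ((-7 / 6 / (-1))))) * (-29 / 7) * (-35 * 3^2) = 240120 / 7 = 34302.86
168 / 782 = 84 / 391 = 0.21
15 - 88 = -73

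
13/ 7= 1.86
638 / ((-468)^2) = 319 / 109512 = 0.00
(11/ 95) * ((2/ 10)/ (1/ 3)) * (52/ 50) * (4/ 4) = 858/ 11875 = 0.07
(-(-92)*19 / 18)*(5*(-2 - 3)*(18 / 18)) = -21850 / 9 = -2427.78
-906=-906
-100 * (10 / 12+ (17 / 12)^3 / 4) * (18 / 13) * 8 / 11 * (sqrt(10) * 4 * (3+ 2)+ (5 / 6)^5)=-102625 * sqrt(10) / 33 - 64140625 / 1026432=-9896.69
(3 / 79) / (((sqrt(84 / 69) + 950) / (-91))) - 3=-2462742957 / 819920144 + 273 *sqrt(161) / 819920144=-3.00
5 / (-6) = -5 / 6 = -0.83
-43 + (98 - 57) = -2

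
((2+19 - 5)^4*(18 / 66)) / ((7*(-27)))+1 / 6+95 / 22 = -62428 / 693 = -90.08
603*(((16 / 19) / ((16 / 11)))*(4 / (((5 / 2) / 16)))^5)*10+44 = 455816289712388 / 11875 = 38384529659.99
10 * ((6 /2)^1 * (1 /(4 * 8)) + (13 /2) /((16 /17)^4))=5490305 /65536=83.78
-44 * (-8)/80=22/5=4.40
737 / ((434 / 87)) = 64119 / 434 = 147.74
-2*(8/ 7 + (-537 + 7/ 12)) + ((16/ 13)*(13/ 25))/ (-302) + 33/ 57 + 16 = 3274908041/ 3012450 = 1087.12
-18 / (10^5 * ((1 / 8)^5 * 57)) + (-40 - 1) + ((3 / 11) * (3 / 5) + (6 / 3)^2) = -36.94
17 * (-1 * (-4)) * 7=476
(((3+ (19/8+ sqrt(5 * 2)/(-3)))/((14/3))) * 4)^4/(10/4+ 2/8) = 48747703/241472-202659 * sqrt(10)/4802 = 68.42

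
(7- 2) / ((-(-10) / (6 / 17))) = 3 / 17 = 0.18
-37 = -37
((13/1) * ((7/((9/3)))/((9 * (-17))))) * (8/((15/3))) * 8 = -5824/2295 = -2.54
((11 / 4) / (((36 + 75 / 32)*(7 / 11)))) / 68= 0.00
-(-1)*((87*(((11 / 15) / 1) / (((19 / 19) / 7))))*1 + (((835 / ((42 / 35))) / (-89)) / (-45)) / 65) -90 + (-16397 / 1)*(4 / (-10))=2160302641 / 312390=6915.40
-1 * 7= -7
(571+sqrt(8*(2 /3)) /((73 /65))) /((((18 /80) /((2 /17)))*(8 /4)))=10400*sqrt(3) /33507+22840 /153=149.82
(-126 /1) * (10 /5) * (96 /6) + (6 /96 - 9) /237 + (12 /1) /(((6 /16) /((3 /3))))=-15168143 /3792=-4000.04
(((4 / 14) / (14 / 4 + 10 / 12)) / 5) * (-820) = -10.81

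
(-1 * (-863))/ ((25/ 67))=57821/ 25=2312.84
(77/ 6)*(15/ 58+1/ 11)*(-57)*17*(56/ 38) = -185759/ 29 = -6405.48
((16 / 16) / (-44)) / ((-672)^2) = -1 / 19869696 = -0.00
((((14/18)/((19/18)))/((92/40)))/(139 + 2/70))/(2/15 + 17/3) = 12250/30833409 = 0.00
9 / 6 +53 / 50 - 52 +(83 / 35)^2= -2147 / 49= -43.82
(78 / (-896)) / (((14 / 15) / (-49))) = 585 / 128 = 4.57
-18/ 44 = -9/ 22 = -0.41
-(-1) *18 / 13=1.38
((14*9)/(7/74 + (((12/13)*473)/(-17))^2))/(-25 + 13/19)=-206011338/26228379221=-0.01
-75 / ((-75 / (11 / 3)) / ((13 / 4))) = 143 / 12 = 11.92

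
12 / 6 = 2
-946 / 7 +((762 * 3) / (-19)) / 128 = -1158337 / 8512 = -136.08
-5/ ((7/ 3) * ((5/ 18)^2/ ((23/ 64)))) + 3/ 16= -1371/ 140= -9.79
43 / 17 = 2.53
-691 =-691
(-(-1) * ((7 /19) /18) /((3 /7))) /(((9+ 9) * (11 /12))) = 0.00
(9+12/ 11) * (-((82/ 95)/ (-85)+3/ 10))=-519591/ 177650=-2.92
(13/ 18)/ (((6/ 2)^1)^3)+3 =1471/ 486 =3.03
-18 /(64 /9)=-81 /32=-2.53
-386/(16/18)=-1737/4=-434.25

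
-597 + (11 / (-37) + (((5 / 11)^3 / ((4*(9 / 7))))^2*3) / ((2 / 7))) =-33826696061525 / 56633262048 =-597.29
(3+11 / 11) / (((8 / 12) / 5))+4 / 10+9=39.40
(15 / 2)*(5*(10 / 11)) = 375 / 11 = 34.09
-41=-41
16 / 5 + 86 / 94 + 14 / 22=12282 / 2585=4.75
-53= -53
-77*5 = -385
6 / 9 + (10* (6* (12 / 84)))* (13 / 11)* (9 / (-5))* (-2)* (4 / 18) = 2026 / 231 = 8.77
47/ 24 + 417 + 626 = 25079/ 24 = 1044.96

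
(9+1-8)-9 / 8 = 7 / 8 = 0.88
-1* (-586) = 586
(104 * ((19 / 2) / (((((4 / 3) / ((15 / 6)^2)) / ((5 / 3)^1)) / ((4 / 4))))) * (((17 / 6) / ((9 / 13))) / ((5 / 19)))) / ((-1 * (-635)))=5185765 / 27432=189.04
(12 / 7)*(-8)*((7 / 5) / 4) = -24 / 5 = -4.80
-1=-1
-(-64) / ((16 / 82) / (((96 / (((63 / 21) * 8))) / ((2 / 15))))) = 9840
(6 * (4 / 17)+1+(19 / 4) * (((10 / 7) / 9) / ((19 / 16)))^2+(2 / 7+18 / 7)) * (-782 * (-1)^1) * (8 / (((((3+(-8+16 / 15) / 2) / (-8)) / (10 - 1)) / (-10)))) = -1010302931200 / 19551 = -51675256.06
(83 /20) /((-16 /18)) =-747 /160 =-4.67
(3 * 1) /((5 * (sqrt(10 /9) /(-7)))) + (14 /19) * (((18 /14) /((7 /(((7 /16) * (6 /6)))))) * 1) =9 /152-63 * sqrt(10) /50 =-3.93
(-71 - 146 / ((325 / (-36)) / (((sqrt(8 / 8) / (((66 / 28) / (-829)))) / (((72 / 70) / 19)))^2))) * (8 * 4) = 21842254872.76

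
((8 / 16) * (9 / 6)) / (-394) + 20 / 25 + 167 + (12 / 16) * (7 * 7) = 1611839 / 7880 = 204.55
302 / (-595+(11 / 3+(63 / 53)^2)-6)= -2544954 / 5021821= -0.51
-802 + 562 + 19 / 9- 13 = -2258 / 9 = -250.89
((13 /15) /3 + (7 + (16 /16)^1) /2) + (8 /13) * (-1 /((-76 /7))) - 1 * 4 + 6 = 70531 /11115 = 6.35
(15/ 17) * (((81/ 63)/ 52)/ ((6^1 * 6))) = 15/ 24752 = 0.00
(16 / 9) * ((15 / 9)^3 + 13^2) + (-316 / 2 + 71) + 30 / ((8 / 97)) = 569033 / 972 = 585.42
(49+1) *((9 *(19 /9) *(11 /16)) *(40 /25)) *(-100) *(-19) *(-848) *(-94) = 158268176000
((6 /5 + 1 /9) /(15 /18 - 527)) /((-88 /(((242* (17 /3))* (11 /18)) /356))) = 11033 /165518640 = 0.00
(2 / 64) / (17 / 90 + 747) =0.00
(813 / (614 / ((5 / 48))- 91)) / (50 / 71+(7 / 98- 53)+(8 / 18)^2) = -327289410 / 121548934079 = -0.00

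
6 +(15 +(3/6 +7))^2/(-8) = -1833/32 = -57.28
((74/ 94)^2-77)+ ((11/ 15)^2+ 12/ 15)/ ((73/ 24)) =-918444628/ 12094275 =-75.94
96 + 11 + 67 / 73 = 7878 / 73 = 107.92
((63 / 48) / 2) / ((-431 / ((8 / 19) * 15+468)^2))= -106596189 / 311182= -342.55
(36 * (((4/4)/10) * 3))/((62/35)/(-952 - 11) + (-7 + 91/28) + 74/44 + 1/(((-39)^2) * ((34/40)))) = -46015737768/8816478259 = -5.22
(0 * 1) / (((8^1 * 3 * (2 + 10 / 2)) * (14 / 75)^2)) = 0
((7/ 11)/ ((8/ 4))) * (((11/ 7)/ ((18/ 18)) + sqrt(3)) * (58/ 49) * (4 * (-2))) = -232 * sqrt(3)/ 77- 232/ 49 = -9.95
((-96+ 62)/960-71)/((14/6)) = -4871/160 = -30.44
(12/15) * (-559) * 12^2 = -321984/5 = -64396.80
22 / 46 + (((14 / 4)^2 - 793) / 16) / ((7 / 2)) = -13.46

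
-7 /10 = -0.70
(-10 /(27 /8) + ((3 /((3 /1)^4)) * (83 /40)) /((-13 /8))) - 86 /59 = -4.47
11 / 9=1.22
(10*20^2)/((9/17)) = 68000/9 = 7555.56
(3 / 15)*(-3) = -3 / 5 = -0.60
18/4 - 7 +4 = 3/2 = 1.50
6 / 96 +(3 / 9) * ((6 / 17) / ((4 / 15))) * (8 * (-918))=-51839 / 16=-3239.94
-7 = -7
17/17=1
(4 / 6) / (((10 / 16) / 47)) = 752 / 15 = 50.13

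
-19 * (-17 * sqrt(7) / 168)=323 * sqrt(7) / 168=5.09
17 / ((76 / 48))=204 / 19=10.74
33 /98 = 0.34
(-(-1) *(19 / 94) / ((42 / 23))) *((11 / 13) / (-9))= -4807 / 461916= -0.01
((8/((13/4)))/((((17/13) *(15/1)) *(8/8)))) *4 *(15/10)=64/85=0.75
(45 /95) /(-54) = -1 /114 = -0.01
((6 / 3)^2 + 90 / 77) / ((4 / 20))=1990 / 77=25.84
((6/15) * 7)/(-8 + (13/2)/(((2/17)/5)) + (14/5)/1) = 56/5421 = 0.01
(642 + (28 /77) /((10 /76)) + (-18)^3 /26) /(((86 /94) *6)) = 7064711 /92235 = 76.59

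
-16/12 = -1.33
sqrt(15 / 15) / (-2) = -1 / 2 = -0.50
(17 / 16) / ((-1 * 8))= -17 / 128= -0.13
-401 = -401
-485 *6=-2910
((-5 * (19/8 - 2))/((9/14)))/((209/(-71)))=2485/2508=0.99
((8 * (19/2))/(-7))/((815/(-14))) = 152/815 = 0.19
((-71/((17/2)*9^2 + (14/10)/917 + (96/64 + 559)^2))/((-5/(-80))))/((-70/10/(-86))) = -255963520/5774326103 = -0.04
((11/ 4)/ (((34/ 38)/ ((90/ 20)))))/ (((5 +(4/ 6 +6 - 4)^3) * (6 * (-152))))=-891/ 1407872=-0.00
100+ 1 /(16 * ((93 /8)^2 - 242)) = 100.00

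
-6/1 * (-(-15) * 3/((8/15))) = -2025/4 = -506.25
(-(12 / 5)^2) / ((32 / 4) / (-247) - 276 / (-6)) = -17784 / 141925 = -0.13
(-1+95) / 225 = 94 / 225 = 0.42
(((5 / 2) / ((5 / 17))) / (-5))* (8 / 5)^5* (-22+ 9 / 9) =5849088 / 15625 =374.34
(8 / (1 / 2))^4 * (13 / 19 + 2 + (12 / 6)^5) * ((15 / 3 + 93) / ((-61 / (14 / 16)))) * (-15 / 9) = 18516951040 / 3477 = 5325553.94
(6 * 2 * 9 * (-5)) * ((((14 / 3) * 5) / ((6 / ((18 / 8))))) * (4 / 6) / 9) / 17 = -350 / 17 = -20.59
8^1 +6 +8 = 22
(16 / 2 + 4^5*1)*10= 10320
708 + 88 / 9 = 6460 / 9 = 717.78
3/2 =1.50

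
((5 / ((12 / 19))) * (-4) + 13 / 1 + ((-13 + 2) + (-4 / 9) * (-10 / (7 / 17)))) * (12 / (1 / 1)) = -226.48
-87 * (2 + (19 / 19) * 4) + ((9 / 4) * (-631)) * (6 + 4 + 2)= -17559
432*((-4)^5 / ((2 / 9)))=-1990656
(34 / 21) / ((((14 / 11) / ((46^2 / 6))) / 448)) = 12662144 / 63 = 200986.41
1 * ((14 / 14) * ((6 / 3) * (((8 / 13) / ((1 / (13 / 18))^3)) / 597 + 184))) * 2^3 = 1281269776 / 435213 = 2944.01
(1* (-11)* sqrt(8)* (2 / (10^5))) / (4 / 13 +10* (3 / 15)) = -143* sqrt(2) / 750000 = -0.00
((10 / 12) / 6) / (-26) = -5 / 936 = -0.01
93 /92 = 1.01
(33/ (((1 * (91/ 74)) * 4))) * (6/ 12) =1221/ 364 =3.35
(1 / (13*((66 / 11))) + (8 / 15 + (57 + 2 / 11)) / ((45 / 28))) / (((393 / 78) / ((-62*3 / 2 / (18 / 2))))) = -214991789 / 2918025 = -73.68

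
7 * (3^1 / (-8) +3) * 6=441 / 4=110.25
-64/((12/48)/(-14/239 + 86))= -5258240/239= -22001.00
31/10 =3.10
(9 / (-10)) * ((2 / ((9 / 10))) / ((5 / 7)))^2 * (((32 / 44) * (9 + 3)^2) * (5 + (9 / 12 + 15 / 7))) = -396032 / 55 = -7200.58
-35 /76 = -0.46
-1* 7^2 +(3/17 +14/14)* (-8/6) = -2579/51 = -50.57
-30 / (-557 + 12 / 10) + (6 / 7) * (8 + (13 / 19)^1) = 395880 / 52801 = 7.50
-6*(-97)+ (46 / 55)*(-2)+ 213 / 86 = 582.80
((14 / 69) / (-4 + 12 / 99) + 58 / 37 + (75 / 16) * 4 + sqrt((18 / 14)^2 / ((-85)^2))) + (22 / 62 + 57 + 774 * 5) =3965748867811 / 1004588480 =3947.64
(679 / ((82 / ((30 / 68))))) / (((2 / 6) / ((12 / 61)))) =91665 / 42517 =2.16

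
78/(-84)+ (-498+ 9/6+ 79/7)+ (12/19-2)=-64839/133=-487.51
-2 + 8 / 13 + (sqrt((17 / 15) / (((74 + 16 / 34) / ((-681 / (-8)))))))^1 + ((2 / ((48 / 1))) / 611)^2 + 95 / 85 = -975918511 / 3655559232 + 17 *sqrt(718455) / 12660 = 0.87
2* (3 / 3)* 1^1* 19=38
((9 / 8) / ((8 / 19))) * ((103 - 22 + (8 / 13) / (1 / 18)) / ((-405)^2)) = 2527 / 1684800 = 0.00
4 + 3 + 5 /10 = 15 /2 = 7.50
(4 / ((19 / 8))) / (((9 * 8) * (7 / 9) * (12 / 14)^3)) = 0.05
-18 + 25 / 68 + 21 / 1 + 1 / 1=297 / 68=4.37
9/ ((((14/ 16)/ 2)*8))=18/ 7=2.57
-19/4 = -4.75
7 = 7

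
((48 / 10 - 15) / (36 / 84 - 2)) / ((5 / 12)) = 4284 / 275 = 15.58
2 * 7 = 14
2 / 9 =0.22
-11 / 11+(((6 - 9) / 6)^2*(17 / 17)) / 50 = -199 / 200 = -1.00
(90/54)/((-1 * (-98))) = 5/294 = 0.02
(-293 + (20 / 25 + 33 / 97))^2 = 20036968704 / 235225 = 85182.14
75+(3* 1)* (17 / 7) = 82.29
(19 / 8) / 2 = 19 / 16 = 1.19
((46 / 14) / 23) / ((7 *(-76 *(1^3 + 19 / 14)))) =-1 / 8778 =-0.00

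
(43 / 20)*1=43 / 20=2.15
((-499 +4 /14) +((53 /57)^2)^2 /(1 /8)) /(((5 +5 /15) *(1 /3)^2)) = -36409132555 /43787856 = -831.49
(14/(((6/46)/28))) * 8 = 24042.67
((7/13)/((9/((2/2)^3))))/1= 7/117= 0.06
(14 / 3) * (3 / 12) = 7 / 6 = 1.17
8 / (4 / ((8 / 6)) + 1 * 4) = 1.14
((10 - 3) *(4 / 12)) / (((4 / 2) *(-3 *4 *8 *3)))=-7 / 1728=-0.00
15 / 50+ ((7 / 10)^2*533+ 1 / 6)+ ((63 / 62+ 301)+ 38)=5595371 / 9300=601.65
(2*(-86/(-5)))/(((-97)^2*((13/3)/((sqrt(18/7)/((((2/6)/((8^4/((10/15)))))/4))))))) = 114130944*sqrt(14)/4281095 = 99.75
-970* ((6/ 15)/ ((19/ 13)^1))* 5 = -25220/ 19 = -1327.37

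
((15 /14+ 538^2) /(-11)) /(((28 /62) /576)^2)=-42804138138.02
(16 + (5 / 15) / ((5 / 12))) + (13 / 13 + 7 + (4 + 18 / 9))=154 / 5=30.80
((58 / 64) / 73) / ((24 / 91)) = 2639 / 56064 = 0.05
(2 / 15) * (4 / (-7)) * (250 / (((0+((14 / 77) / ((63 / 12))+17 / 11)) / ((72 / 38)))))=-22.84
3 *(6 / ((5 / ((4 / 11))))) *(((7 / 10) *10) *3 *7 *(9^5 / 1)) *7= 79542223.85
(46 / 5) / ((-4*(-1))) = 23 / 10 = 2.30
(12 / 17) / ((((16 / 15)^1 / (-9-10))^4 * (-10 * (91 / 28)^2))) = -672.77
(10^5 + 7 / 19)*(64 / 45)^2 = 202272.35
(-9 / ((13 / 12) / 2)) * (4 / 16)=-54 / 13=-4.15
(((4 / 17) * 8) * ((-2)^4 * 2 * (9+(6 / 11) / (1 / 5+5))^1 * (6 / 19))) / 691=7999488 / 31916599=0.25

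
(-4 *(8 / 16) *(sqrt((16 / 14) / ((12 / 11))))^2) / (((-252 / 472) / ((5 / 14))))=12980 / 9261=1.40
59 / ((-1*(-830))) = 59 / 830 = 0.07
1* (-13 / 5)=-13 / 5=-2.60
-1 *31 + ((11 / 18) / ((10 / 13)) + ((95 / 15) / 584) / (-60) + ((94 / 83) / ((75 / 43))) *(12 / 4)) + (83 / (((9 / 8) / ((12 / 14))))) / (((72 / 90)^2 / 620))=6233046406207 / 101791200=61233.65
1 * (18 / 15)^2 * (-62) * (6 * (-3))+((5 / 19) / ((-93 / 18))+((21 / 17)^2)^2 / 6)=3953655057963 / 2459693450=1607.38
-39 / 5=-7.80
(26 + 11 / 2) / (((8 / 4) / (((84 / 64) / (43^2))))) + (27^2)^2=62888603499 / 118336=531441.01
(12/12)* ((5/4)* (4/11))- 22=-237/11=-21.55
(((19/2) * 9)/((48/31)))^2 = 3122289/1024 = 3049.11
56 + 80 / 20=60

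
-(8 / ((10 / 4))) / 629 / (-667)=16 / 2097715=0.00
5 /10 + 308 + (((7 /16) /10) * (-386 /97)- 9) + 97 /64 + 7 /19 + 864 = 1165.21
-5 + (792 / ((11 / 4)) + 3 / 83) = 23492 / 83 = 283.04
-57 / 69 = -19 / 23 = -0.83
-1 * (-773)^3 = 461889917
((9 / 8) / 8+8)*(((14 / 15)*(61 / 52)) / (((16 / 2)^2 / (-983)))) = -218685061 / 1597440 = -136.90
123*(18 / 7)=2214 / 7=316.29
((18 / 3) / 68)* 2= 3 / 17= 0.18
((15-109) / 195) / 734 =-47 / 71565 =-0.00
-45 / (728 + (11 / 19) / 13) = -11115 / 179827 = -0.06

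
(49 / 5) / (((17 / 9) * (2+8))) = 441 / 850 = 0.52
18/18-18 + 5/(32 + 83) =-390/23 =-16.96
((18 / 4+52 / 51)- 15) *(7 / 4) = -6769 / 408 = -16.59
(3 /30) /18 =1 /180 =0.01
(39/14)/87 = 13/406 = 0.03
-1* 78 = -78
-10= -10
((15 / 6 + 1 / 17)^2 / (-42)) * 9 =-22707 / 16184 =-1.40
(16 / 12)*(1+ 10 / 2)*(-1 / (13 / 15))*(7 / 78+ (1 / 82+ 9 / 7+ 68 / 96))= -938415 / 48503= -19.35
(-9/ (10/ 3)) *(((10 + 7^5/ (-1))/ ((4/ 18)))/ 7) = 4081671/ 140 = 29154.79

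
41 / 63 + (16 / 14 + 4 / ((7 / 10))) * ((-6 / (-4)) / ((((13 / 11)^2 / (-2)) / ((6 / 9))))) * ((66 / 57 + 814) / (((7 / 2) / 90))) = -291451023403 / 1416051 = -205819.58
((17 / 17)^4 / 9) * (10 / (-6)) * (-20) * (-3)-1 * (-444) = 3896 / 9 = 432.89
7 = 7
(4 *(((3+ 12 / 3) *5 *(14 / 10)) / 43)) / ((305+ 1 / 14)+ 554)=0.01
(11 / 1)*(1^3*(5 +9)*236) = 36344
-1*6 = -6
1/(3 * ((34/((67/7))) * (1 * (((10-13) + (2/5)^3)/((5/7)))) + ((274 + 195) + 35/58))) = 2428750/3315260697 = 0.00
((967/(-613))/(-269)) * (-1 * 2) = -1934/164897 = -0.01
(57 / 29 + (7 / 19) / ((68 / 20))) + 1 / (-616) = 11957049 / 5770072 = 2.07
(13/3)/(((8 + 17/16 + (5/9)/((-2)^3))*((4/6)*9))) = 104/1295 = 0.08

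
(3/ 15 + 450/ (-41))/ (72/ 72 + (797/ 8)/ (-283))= -5001176/ 300735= -16.63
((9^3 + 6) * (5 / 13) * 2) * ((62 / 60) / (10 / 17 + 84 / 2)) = 13.72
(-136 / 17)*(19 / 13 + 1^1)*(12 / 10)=-1536 / 65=-23.63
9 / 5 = 1.80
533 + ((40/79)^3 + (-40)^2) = 1051716187/493039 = 2133.13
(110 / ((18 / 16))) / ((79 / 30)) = 8800 / 237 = 37.13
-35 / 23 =-1.52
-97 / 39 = -2.49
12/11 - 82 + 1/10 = -8889/110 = -80.81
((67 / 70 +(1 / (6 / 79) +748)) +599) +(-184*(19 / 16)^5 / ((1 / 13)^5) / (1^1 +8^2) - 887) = -34151168931961 / 13762560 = -2481454.68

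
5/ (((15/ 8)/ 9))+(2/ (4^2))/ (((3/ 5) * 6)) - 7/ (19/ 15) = 18.51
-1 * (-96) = 96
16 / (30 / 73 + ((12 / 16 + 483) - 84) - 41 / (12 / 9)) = 0.04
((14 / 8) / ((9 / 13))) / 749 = 13 / 3852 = 0.00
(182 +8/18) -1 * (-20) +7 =1885/9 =209.44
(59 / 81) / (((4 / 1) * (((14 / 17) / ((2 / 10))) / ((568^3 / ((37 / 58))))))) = 1332551328896 / 104895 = 12703668.71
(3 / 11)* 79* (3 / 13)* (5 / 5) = 711 / 143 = 4.97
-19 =-19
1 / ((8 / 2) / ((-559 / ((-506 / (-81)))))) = -45279 / 2024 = -22.37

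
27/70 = 0.39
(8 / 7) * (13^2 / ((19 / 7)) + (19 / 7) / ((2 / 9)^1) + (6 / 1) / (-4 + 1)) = 77116 / 931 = 82.83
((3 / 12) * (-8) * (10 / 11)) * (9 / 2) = -8.18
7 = 7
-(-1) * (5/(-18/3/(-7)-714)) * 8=-35/624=-0.06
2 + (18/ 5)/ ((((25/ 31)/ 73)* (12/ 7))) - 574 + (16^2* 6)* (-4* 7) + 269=-10780227/ 250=-43120.91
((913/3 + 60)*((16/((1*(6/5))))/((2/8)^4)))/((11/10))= 1130537.37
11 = 11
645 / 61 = 10.57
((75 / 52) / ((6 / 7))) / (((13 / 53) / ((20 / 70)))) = 1325 / 676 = 1.96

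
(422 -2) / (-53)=-7.92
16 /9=1.78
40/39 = 1.03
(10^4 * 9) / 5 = 18000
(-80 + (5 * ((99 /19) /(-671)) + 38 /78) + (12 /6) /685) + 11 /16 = -39068085473 /495402960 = -78.86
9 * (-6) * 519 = -28026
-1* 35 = -35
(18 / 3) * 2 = 12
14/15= 0.93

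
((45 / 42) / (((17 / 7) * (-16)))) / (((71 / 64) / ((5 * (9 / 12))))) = -225 / 2414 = -0.09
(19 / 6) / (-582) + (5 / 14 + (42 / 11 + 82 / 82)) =5.17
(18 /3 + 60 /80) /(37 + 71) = 1 /16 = 0.06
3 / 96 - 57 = -1823 / 32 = -56.97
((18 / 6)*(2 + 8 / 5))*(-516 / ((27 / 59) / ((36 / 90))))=-121776 / 25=-4871.04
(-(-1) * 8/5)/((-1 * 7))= -8/35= -0.23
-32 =-32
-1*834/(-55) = 15.16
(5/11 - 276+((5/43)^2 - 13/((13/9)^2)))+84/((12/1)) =-72649182/264407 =-274.76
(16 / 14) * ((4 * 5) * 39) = 6240 / 7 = 891.43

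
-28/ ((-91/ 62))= 248/ 13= 19.08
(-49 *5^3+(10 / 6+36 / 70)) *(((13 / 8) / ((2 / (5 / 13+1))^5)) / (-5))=1581765246 / 4998175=316.47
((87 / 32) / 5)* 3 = 261 / 160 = 1.63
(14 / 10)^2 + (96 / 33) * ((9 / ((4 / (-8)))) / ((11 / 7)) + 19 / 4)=-53071 / 3025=-17.54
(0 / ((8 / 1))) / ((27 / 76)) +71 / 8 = 71 / 8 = 8.88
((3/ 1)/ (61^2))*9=27/ 3721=0.01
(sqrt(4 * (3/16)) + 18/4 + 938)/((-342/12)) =-1885/57 - sqrt(3)/57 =-33.10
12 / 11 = 1.09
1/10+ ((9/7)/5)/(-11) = 59/770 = 0.08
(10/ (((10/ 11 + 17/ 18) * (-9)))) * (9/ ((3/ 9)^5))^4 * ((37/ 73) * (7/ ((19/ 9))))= -11731676706753100020/ 509029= -23047167659903.66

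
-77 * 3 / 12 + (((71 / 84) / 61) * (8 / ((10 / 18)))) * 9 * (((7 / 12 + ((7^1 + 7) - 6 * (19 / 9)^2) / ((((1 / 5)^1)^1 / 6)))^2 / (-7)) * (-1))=37345.44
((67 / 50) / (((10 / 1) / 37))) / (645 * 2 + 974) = 2479 / 1132000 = 0.00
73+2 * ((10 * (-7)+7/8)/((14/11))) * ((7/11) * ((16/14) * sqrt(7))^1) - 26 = 47 - 79 * sqrt(7) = -162.01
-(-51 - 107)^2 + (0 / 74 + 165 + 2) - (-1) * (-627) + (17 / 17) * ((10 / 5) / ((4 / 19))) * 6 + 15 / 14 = -355123 / 14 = -25365.93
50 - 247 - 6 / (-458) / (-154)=-6947405 / 35266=-197.00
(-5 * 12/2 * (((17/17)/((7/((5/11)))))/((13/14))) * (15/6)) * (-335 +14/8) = 499875/286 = 1747.81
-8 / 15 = -0.53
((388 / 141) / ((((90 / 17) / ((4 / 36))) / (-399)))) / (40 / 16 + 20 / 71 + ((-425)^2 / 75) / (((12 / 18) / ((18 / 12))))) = -124572056 / 29308475025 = -0.00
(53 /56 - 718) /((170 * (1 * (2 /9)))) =-72279 /3808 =-18.98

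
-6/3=-2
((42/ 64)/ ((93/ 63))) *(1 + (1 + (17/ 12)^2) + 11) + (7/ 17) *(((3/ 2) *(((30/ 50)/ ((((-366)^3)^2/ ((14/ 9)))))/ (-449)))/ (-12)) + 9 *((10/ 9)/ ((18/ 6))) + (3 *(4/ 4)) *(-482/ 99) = -3454596408939350659256177/ 750788133463213510325760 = -4.60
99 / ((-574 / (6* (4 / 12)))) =-99 / 287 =-0.34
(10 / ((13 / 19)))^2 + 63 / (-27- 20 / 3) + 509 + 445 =19897985 / 17069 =1165.74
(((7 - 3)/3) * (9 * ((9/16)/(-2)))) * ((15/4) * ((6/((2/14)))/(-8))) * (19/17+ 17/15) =162729/1088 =149.57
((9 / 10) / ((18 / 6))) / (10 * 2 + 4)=0.01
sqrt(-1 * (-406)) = sqrt(406) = 20.15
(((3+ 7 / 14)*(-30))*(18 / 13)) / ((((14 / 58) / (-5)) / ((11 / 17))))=430650 / 221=1948.64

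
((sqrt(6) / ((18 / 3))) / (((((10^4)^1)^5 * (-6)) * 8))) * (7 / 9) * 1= -7 * sqrt(6) / 259200000000000000000000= -0.00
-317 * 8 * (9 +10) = -48184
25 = 25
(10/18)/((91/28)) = 20/117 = 0.17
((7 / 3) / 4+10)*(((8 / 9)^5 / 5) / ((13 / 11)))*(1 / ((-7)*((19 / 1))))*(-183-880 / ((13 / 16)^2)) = 418870042624 / 36973236105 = 11.33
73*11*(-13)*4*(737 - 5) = -30565392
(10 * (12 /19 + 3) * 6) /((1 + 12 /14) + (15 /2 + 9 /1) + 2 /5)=289800 /24947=11.62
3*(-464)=-1392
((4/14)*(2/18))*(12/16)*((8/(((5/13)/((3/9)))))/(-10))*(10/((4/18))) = -26/35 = -0.74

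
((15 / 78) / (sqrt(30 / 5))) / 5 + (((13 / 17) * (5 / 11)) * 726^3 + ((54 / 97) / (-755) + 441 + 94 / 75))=sqrt(6) / 156 + 2483944697875061 / 18674925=133009621.09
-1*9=-9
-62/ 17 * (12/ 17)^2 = -8928/ 4913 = -1.82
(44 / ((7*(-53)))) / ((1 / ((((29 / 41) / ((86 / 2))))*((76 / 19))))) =-5104 / 654073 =-0.01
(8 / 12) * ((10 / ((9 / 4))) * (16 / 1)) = 1280 / 27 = 47.41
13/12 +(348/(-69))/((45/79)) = -32171/4140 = -7.77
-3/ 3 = -1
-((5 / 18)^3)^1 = -125 / 5832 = -0.02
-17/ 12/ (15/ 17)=-289/ 180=-1.61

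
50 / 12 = 25 / 6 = 4.17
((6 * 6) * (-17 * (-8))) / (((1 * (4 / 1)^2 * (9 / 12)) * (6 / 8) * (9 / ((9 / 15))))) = 544 / 15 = 36.27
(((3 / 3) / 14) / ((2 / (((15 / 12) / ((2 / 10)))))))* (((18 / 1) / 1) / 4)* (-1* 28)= -225 / 8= -28.12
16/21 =0.76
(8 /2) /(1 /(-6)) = -24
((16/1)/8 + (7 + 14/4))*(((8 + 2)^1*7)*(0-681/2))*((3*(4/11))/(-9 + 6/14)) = 834225/22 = 37919.32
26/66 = 13/33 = 0.39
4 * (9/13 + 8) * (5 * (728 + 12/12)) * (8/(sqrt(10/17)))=1318032 * sqrt(170)/13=1321925.75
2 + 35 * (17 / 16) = 627 / 16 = 39.19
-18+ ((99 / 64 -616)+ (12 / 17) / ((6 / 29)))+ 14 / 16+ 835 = 225035 / 1088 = 206.83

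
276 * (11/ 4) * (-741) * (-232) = 130481208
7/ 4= 1.75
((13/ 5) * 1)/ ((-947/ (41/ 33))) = -533/ 156255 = -0.00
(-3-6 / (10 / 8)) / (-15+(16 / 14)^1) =273 / 485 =0.56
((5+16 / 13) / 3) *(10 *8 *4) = 8640 / 13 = 664.62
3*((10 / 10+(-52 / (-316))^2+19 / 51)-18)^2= 27918003495001 / 33769720227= 826.72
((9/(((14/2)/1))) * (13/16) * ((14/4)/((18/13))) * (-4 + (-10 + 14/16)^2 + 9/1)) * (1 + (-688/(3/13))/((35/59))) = -1171133.52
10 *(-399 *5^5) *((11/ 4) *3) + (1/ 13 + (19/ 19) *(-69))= -2674548667/ 26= -102867256.42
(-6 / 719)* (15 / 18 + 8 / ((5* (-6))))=-17 / 3595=-0.00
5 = 5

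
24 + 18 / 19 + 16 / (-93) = 43778 / 1767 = 24.78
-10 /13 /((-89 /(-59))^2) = -34810 /102973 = -0.34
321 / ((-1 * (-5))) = 321 / 5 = 64.20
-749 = -749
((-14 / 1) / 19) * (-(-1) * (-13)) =182 / 19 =9.58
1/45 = 0.02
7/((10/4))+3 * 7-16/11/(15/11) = 341/15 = 22.73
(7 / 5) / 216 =7 / 1080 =0.01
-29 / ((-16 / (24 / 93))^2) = -29 / 3844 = -0.01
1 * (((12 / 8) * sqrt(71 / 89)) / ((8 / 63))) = 189 * sqrt(6319) / 1424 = 10.55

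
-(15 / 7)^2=-225 / 49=-4.59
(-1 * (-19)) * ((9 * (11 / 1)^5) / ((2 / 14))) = 192778047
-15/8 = -1.88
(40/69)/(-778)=-20/26841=-0.00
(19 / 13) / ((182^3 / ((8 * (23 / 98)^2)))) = 10051 / 94084846492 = 0.00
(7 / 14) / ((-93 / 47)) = -47 / 186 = -0.25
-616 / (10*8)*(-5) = 38.50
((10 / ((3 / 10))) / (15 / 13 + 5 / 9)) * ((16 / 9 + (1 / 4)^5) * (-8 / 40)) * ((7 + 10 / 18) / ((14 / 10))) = -37.44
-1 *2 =-2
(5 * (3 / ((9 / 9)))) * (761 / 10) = 2283 / 2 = 1141.50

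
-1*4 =-4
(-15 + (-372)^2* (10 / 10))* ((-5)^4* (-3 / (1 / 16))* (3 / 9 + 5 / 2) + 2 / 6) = -11761318877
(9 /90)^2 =1 /100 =0.01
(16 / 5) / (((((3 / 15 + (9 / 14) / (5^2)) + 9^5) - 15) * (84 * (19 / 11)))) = 440 / 1177732803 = 0.00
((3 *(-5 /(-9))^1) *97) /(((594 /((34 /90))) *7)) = 1649 /112266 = 0.01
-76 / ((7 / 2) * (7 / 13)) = -1976 / 49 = -40.33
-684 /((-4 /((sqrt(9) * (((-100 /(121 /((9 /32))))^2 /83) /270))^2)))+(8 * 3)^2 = 13936062608008697331 /24194553138528256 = 576.00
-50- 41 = -91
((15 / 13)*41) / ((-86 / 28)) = -8610 / 559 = -15.40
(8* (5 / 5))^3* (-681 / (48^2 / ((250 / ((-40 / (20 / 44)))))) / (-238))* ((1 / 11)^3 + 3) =-56664875 / 10453674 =-5.42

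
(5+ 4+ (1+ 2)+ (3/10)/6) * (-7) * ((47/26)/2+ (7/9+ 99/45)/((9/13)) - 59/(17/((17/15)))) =-45182921/421200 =-107.27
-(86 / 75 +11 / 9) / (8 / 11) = -5863 / 1800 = -3.26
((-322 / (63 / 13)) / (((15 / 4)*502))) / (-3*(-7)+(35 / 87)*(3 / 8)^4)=-142065664 / 84556933965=-0.00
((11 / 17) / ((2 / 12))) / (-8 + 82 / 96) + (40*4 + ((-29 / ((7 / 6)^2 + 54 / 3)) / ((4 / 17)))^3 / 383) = 24439807730645 / 153919408433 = 158.78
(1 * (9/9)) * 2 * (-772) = -1544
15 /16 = 0.94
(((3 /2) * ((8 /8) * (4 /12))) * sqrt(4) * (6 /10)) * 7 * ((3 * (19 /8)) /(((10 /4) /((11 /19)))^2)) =7623 /4750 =1.60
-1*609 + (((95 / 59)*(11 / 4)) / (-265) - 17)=-7830217 / 12508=-626.02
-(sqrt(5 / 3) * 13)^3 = -10985 * sqrt(15) / 9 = -4727.19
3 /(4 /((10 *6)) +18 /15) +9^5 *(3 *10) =33657975 /19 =1771472.37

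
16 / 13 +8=120 / 13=9.23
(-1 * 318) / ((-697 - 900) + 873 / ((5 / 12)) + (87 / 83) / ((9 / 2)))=-395910 / 620549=-0.64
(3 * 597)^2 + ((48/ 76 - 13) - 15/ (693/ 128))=14078445464/ 4389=3207665.86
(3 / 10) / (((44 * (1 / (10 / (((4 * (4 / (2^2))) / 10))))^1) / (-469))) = -7035 / 88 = -79.94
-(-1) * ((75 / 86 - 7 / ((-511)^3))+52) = 86674154737 / 1639317638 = 52.87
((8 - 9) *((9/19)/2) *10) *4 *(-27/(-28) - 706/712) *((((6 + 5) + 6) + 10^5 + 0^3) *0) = 0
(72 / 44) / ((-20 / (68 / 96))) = -51 / 880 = -0.06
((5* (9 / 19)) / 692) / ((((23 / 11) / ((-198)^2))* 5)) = 970299 / 75601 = 12.83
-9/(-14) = 9/14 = 0.64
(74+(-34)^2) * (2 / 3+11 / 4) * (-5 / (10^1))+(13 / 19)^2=-3033529 / 1444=-2100.78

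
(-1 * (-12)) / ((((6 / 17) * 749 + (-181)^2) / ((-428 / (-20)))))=21828 / 2807155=0.01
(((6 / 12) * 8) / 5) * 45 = 36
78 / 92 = 39 / 46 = 0.85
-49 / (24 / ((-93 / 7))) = 217 / 8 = 27.12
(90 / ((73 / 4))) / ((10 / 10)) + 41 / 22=10913 / 1606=6.80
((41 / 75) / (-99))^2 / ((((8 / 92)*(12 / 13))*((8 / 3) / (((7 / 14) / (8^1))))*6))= 502619 / 338722560000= 0.00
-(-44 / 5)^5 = 164916224 / 3125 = 52773.19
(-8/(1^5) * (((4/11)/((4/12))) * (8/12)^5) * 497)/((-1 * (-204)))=-127232/45441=-2.80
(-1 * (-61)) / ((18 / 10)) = 305 / 9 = 33.89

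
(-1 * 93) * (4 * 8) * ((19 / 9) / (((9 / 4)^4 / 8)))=-38600704 / 19683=-1961.12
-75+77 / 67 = -4948 / 67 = -73.85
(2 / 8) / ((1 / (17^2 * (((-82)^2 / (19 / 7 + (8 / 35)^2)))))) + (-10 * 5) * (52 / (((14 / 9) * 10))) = 4161847045 / 23723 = 175435.11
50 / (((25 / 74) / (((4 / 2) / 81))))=296 / 81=3.65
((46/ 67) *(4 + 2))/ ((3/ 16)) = 21.97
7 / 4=1.75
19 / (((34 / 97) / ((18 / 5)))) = 16587 / 85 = 195.14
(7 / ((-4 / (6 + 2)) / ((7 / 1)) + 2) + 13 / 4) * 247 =183521 / 108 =1699.27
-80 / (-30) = 8 / 3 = 2.67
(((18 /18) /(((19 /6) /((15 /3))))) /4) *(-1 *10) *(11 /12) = -275 /76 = -3.62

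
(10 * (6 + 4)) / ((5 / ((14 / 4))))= 70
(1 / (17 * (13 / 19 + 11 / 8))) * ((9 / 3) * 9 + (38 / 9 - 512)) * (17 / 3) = -657704 / 8451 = -77.83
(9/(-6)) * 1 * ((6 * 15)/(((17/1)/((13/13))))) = -135/17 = -7.94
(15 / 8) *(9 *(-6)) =-101.25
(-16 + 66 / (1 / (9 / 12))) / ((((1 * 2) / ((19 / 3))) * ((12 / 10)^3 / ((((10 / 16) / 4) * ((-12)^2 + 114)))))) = 34211875 / 13824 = 2474.82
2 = 2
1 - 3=-2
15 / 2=7.50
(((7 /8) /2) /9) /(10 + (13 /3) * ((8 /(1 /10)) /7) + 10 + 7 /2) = 49 /73608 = 0.00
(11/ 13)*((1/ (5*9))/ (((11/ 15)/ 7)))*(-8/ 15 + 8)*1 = 1.34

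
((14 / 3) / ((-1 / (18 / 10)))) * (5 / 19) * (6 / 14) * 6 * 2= -216 / 19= -11.37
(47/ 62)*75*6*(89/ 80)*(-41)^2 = 316423035/ 496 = 637949.67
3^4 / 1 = 81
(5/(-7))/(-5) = 1/7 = 0.14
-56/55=-1.02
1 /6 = 0.17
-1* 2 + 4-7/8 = 9/8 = 1.12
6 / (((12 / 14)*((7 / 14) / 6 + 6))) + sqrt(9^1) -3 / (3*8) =2351 / 584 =4.03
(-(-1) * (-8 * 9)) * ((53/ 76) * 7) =-6678/ 19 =-351.47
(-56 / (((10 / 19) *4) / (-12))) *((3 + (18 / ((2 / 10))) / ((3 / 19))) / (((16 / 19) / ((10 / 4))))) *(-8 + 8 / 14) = -8067267 / 2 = -4033633.50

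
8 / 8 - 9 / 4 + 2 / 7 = -27 / 28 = -0.96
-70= -70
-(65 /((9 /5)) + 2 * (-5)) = -235 /9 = -26.11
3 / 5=0.60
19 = 19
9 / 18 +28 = 57 / 2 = 28.50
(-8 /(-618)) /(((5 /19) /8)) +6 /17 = 19606 /26265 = 0.75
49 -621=-572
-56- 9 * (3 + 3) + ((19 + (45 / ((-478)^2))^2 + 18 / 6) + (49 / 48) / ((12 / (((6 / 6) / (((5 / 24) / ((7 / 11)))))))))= -755777416415269 / 8613814812240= -87.74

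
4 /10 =2 /5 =0.40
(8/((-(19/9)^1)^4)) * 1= 52488/130321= 0.40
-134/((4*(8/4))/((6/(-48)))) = 67/32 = 2.09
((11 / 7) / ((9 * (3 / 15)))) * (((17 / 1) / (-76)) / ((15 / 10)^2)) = -935 / 10773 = -0.09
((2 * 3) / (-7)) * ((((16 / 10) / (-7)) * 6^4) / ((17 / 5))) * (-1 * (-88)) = 5474304 / 833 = 6571.79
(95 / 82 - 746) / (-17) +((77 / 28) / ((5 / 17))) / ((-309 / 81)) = 59390157 / 1435820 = 41.36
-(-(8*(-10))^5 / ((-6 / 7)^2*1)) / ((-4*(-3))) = -10035200000 / 27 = -371674074.07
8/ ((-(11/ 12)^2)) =-1152/ 121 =-9.52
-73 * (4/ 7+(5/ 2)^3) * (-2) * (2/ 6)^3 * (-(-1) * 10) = 331055/ 378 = 875.81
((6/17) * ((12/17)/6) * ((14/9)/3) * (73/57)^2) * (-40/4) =-2984240/8450649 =-0.35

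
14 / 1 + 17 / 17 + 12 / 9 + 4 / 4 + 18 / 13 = 730 / 39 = 18.72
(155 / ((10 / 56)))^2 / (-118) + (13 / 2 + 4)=-752185 / 118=-6374.45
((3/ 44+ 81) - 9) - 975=-39729/ 44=-902.93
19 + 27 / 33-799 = -8571 / 11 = -779.18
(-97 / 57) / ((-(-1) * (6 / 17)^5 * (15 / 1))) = -137726129 / 6648480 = -20.72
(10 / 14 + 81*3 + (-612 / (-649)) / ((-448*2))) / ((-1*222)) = -35430055 / 32273472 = -1.10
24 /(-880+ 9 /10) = -240 /8791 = -0.03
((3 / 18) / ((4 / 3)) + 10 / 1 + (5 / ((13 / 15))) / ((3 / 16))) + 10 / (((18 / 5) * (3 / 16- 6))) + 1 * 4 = 3866353 / 87048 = 44.42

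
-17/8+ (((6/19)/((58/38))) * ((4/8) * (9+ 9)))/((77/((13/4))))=-36557/17864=-2.05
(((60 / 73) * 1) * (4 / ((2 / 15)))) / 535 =360 / 7811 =0.05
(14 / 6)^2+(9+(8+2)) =220 / 9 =24.44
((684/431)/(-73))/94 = -342/1478761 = -0.00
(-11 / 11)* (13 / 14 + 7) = -111 / 14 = -7.93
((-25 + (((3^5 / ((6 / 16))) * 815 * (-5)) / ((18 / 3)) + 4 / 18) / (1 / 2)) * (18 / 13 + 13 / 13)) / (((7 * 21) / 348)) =-28487587516 / 5733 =-4969054.16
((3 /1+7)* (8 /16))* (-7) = -35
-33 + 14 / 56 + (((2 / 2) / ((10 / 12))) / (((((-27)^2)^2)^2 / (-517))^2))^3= -307806810061992794880962013547047327569653864699573931016404554646924917 / 9398681223266955568884336291512895498310041670215997912289397076201500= -32.75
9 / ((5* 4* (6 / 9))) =27 / 40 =0.68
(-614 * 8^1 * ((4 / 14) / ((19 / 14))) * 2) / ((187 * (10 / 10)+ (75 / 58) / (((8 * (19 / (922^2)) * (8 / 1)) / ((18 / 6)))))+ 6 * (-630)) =36466688 / 15534551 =2.35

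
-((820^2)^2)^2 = -204414085865497600000000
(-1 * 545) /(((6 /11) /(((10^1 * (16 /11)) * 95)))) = -4142000 /3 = -1380666.67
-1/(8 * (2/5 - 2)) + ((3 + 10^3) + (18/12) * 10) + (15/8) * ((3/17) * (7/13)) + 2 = 14430505/14144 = 1020.26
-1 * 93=-93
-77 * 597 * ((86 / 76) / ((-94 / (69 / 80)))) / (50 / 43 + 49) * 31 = 60602633553 / 205461440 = 294.96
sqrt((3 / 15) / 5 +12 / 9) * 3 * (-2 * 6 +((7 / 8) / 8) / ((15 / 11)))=-41.91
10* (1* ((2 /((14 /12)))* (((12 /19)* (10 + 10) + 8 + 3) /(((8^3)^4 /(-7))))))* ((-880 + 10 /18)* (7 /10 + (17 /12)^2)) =6926424415 /70506183131136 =0.00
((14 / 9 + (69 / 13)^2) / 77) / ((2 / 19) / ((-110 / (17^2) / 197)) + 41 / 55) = -4295425 / 597871638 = -0.01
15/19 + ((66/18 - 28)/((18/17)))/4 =-20339/4104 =-4.96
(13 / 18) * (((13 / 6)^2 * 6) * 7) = 15379 / 108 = 142.40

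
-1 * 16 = -16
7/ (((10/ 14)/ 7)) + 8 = 383/ 5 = 76.60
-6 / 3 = -2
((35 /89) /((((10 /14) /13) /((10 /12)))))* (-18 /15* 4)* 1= -2548 /89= -28.63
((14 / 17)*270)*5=18900 / 17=1111.76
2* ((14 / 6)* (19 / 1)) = 266 / 3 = 88.67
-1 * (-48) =48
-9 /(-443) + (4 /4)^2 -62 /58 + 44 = 43.95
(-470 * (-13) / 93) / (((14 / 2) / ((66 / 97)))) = 134420 / 21049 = 6.39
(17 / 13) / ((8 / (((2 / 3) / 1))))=17 / 156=0.11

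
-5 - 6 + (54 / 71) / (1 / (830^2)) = 37199819 / 71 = 523941.11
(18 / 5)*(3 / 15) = 0.72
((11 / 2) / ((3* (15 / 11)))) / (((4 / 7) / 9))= 847 / 40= 21.18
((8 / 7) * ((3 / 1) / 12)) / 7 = 2 / 49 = 0.04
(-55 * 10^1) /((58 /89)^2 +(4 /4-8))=83.65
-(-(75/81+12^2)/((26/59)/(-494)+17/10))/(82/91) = 285120745/3012147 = 94.66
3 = 3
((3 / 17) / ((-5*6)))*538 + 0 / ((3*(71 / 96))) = -269 / 85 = -3.16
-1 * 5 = -5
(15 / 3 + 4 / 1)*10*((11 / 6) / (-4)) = -41.25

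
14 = 14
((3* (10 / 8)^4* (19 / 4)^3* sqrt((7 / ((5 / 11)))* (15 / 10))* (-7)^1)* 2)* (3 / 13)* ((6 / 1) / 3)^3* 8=-54014625* sqrt(2310) / 3328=-780070.83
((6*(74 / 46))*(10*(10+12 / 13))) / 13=81.10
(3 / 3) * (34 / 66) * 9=51 / 11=4.64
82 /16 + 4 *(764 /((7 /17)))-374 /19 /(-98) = 55316595 /7448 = 7427.04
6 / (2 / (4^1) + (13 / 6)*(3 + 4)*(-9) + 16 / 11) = -33 / 740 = -0.04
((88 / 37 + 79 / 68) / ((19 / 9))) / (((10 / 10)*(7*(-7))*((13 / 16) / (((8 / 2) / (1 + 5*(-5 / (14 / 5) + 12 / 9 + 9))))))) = -7695648 / 1997812817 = -0.00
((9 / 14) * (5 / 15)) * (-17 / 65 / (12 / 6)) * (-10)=51 / 182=0.28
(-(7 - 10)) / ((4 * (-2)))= -3 / 8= -0.38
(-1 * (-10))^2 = 100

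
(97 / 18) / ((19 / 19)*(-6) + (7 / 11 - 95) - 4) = -1067 / 20664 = -0.05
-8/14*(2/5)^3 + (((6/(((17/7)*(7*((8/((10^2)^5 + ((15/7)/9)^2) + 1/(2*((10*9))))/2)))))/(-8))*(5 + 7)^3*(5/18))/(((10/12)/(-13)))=1560292800200776104928/13119751889318375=118927.01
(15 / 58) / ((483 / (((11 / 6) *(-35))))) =-275 / 8004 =-0.03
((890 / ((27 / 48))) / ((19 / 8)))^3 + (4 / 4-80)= 1478426753271331 / 5000211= 295672873.26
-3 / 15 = -1 / 5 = -0.20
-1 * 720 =-720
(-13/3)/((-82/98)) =637/123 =5.18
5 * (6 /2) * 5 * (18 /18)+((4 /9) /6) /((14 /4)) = 14179 /189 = 75.02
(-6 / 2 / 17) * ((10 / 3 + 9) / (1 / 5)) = -185 / 17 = -10.88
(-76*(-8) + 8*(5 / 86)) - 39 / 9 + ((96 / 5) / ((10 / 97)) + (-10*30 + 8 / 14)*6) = -22714957 / 22575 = -1006.20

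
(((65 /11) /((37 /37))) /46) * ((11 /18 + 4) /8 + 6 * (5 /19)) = 383305 /1384416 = 0.28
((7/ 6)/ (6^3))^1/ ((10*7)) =1/ 12960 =0.00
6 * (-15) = -90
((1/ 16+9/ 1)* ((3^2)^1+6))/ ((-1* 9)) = -725/ 48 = -15.10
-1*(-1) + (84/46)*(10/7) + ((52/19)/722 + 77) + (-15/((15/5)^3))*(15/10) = 75514319/946542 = 79.78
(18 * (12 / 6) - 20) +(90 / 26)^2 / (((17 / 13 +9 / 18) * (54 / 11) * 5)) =9941 / 611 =16.27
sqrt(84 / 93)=2 * sqrt(217) / 31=0.95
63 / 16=3.94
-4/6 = -2/3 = -0.67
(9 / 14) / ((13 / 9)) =81 / 182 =0.45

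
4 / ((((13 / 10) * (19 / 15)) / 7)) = 4200 / 247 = 17.00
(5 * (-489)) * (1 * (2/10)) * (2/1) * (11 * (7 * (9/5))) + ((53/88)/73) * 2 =-2176945583/16060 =-135550.78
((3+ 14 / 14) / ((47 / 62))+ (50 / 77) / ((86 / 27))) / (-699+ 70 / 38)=-16204207 / 2061302782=-0.01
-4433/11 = -403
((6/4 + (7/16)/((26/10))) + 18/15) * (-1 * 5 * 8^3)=-95456/13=-7342.77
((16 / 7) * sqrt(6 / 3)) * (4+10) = 32 * sqrt(2) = 45.25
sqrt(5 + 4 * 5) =5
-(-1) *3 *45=135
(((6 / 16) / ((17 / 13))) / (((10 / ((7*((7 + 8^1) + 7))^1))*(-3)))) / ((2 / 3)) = -3003 / 1360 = -2.21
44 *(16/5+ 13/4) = 1419/5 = 283.80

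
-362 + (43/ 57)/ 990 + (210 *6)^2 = 89567840383/ 56430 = 1587238.00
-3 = -3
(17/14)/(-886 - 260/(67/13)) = -1139/878388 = -0.00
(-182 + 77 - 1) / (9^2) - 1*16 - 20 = -3022 / 81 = -37.31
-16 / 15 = -1.07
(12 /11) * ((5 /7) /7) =60 /539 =0.11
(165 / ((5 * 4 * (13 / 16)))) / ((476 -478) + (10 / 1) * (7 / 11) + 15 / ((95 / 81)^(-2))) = 3175524 / 7817563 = 0.41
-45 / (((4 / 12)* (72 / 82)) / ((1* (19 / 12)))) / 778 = -3895 / 12448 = -0.31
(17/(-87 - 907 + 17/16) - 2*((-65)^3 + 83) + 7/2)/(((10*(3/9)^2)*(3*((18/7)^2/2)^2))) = 41889540340081/2779589520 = 15070.41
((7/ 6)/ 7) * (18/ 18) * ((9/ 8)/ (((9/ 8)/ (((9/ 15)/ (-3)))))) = -1/ 30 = -0.03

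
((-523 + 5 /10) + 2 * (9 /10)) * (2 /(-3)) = 5207 /15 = 347.13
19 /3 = 6.33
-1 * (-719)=719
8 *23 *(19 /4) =874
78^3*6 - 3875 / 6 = 17079997 / 6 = 2846666.17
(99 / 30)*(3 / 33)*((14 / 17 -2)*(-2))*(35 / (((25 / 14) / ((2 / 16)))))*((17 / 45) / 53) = 49 / 3975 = 0.01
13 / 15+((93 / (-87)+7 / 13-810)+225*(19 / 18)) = -6471173 / 11310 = -572.16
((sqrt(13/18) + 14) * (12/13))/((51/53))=14.25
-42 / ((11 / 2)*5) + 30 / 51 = -878 / 935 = -0.94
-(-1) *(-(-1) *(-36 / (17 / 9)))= -324 / 17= -19.06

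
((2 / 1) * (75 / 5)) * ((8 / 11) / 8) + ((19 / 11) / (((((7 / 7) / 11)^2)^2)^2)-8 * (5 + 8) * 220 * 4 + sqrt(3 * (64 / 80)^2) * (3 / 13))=12 * sqrt(3) / 65 + 4071812049 / 11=370164732.05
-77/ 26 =-2.96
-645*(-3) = 1935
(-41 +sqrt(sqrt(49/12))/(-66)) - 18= -59 - sqrt(14)*3^(3/4)/396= -59.02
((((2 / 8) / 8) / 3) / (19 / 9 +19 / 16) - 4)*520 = -197444 / 95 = -2078.36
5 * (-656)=-3280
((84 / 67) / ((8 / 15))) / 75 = 21 / 670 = 0.03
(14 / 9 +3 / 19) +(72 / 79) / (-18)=22463 / 13509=1.66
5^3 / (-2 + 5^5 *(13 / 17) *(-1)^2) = 2125 / 40591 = 0.05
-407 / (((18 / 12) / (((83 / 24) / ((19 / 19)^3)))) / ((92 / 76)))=-776963 / 684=-1135.91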